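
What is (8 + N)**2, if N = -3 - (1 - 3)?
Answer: 49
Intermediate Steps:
N = -1 (N = -3 - 1*(-2) = -3 + 2 = -1)
(8 + N)**2 = (8 - 1)**2 = 7**2 = 49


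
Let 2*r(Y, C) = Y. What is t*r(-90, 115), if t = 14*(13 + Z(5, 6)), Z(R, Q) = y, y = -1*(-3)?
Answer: -10080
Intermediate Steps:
y = 3
Z(R, Q) = 3
r(Y, C) = Y/2
t = 224 (t = 14*(13 + 3) = 14*16 = 224)
t*r(-90, 115) = 224*((½)*(-90)) = 224*(-45) = -10080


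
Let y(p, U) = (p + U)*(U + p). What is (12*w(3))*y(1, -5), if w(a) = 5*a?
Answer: 2880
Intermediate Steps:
y(p, U) = (U + p)² (y(p, U) = (U + p)*(U + p) = (U + p)²)
(12*w(3))*y(1, -5) = (12*(5*3))*(-5 + 1)² = (12*15)*(-4)² = 180*16 = 2880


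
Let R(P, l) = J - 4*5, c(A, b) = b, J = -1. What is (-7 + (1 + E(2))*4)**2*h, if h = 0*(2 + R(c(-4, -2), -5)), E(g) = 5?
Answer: 0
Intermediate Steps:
R(P, l) = -21 (R(P, l) = -1 - 4*5 = -1 - 20 = -21)
h = 0 (h = 0*(2 - 21) = 0*(-19) = 0)
(-7 + (1 + E(2))*4)**2*h = (-7 + (1 + 5)*4)**2*0 = (-7 + 6*4)**2*0 = (-7 + 24)**2*0 = 17**2*0 = 289*0 = 0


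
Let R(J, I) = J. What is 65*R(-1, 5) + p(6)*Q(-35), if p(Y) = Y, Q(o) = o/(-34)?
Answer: -1000/17 ≈ -58.824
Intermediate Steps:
Q(o) = -o/34 (Q(o) = o*(-1/34) = -o/34)
65*R(-1, 5) + p(6)*Q(-35) = 65*(-1) + 6*(-1/34*(-35)) = -65 + 6*(35/34) = -65 + 105/17 = -1000/17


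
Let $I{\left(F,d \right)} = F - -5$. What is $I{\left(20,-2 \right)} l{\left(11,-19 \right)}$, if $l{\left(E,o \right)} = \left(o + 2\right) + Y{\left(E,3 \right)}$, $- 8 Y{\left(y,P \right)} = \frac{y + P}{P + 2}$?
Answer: $- \frac{1735}{4} \approx -433.75$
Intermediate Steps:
$I{\left(F,d \right)} = 5 + F$ ($I{\left(F,d \right)} = F + 5 = 5 + F$)
$Y{\left(y,P \right)} = - \frac{P + y}{8 \left(2 + P\right)}$ ($Y{\left(y,P \right)} = - \frac{\left(y + P\right) \frac{1}{P + 2}}{8} = - \frac{\left(P + y\right) \frac{1}{2 + P}}{8} = - \frac{\frac{1}{2 + P} \left(P + y\right)}{8} = - \frac{P + y}{8 \left(2 + P\right)}$)
$l{\left(E,o \right)} = \frac{77}{40} + o - \frac{E}{40}$ ($l{\left(E,o \right)} = \left(o + 2\right) + \frac{\left(-1\right) 3 - E}{8 \left(2 + 3\right)} = \left(2 + o\right) + \frac{-3 - E}{8 \cdot 5} = \left(2 + o\right) + \frac{1}{8} \cdot \frac{1}{5} \left(-3 - E\right) = \left(2 + o\right) - \left(\frac{3}{40} + \frac{E}{40}\right) = \frac{77}{40} + o - \frac{E}{40}$)
$I{\left(20,-2 \right)} l{\left(11,-19 \right)} = \left(5 + 20\right) \left(\frac{77}{40} - 19 - \frac{11}{40}\right) = 25 \left(\frac{77}{40} - 19 - \frac{11}{40}\right) = 25 \left(- \frac{347}{20}\right) = - \frac{1735}{4}$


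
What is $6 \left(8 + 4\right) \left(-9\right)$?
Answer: $-648$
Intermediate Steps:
$6 \left(8 + 4\right) \left(-9\right) = 6 \cdot 12 \left(-9\right) = 72 \left(-9\right) = -648$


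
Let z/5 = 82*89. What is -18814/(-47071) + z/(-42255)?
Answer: -184527044/397797021 ≈ -0.46387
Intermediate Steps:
z = 36490 (z = 5*(82*89) = 5*7298 = 36490)
-18814/(-47071) + z/(-42255) = -18814/(-47071) + 36490/(-42255) = -18814*(-1/47071) + 36490*(-1/42255) = 18814/47071 - 7298/8451 = -184527044/397797021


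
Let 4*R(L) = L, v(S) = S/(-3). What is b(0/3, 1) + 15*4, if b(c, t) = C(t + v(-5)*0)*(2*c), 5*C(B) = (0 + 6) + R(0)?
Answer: 60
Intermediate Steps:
v(S) = -S/3 (v(S) = S*(-1/3) = -S/3)
R(L) = L/4
C(B) = 6/5 (C(B) = ((0 + 6) + (1/4)*0)/5 = (6 + 0)/5 = (1/5)*6 = 6/5)
b(c, t) = 12*c/5 (b(c, t) = 6*(2*c)/5 = 12*c/5)
b(0/3, 1) + 15*4 = 12*(0/3)/5 + 15*4 = 12*(0*(1/3))/5 + 60 = (12/5)*0 + 60 = 0 + 60 = 60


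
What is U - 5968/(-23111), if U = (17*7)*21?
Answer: 57760357/23111 ≈ 2499.3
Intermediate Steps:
U = 2499 (U = 119*21 = 2499)
U - 5968/(-23111) = 2499 - 5968/(-23111) = 2499 - 5968*(-1/23111) = 2499 + 5968/23111 = 57760357/23111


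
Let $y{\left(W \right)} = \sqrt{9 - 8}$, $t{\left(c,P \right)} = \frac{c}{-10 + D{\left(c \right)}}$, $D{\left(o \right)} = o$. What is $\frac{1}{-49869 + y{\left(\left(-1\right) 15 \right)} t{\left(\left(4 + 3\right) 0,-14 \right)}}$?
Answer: $- \frac{1}{49869} \approx -2.0053 \cdot 10^{-5}$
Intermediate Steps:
$t{\left(c,P \right)} = \frac{c}{-10 + c}$
$y{\left(W \right)} = 1$ ($y{\left(W \right)} = \sqrt{1} = 1$)
$\frac{1}{-49869 + y{\left(\left(-1\right) 15 \right)} t{\left(\left(4 + 3\right) 0,-14 \right)}} = \frac{1}{-49869 + 1 \frac{\left(4 + 3\right) 0}{-10 + \left(4 + 3\right) 0}} = \frac{1}{-49869 + 1 \frac{7 \cdot 0}{-10 + 7 \cdot 0}} = \frac{1}{-49869 + 1 \frac{0}{-10 + 0}} = \frac{1}{-49869 + 1 \frac{0}{-10}} = \frac{1}{-49869 + 1 \cdot 0 \left(- \frac{1}{10}\right)} = \frac{1}{-49869 + 1 \cdot 0} = \frac{1}{-49869 + 0} = \frac{1}{-49869} = - \frac{1}{49869}$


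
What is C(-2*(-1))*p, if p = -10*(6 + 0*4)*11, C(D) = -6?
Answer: 3960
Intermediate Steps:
p = -660 (p = -10*(6 + 0)*11 = -10*6*11 = -60*11 = -660)
C(-2*(-1))*p = -6*(-660) = 3960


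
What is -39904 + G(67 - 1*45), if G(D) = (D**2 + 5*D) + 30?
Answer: -39280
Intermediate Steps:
G(D) = 30 + D**2 + 5*D
-39904 + G(67 - 1*45) = -39904 + (30 + (67 - 1*45)**2 + 5*(67 - 1*45)) = -39904 + (30 + (67 - 45)**2 + 5*(67 - 45)) = -39904 + (30 + 22**2 + 5*22) = -39904 + (30 + 484 + 110) = -39904 + 624 = -39280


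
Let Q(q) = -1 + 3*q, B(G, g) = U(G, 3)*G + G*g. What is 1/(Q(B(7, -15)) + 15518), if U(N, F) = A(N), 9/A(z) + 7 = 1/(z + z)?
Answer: 97/1471948 ≈ 6.5899e-5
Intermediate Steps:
A(z) = 9/(-7 + 1/(2*z)) (A(z) = 9/(-7 + 1/(z + z)) = 9/(-7 + 1/(2*z)))
U(N, F) = -18*N/(-1 + 14*N)
B(G, g) = G*g - 18*G²/(-1 + 14*G) (B(G, g) = (-18*G/(-1 + 14*G))*G + G*g = -18*G²/(-1 + 14*G) + G*g = G*g - 18*G²/(-1 + 14*G))
1/(Q(B(7, -15)) + 15518) = 1/((-1 + 3*(7*(-1*(-15) - 18*7 + 14*7*(-15))/(-1 + 14*7))) + 15518) = 1/((-1 + 3*(7*(15 - 126 - 1470)/(-1 + 98))) + 15518) = 1/((-1 + 3*(7*(-1581)/97)) + 15518) = 1/((-1 + 3*(7*(1/97)*(-1581))) + 15518) = 1/((-1 + 3*(-11067/97)) + 15518) = 1/((-1 - 33201/97) + 15518) = 1/(-33298/97 + 15518) = 1/(1471948/97) = 97/1471948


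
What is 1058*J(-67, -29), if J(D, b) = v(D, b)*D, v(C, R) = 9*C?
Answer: 42744258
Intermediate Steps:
J(D, b) = 9*D**2 (J(D, b) = (9*D)*D = 9*D**2)
1058*J(-67, -29) = 1058*(9*(-67)**2) = 1058*(9*4489) = 1058*40401 = 42744258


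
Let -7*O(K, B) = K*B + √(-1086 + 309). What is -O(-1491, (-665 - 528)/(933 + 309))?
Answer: 84703/414 + I*√777/7 ≈ 204.6 + 3.9821*I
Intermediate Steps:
O(K, B) = -I*√777/7 - B*K/7 (O(K, B) = -(K*B + √(-1086 + 309))/7 = -(B*K + √(-777))/7 = -(B*K + I*√777)/7 = -(I*√777 + B*K)/7 = -I*√777/7 - B*K/7)
-O(-1491, (-665 - 528)/(933 + 309)) = -(-I*√777/7 - ⅐*(-665 - 528)/(933 + 309)*(-1491)) = -(-I*√777/7 - ⅐*(-1193/1242)*(-1491)) = -(-I*√777/7 - 84703/414) = -(-84703/414 - I*√777/7) = 84703/414 + I*√777/7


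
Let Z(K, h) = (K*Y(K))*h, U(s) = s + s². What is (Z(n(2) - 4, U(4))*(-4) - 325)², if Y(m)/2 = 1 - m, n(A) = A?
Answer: 403225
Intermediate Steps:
Y(m) = 2 - 2*m (Y(m) = 2*(1 - m) = 2 - 2*m)
Z(K, h) = K*h*(2 - 2*K) (Z(K, h) = (K*(2 - 2*K))*h = K*h*(2 - 2*K))
(Z(n(2) - 4, U(4))*(-4) - 325)² = ((2*(2 - 4)*(4*(1 + 4))*(1 - (2 - 4)))*(-4) - 325)² = ((2*(-2)*(4*5)*(1 - 1*(-2)))*(-4) - 325)² = ((2*(-2)*20*(1 + 2))*(-4) - 325)² = ((2*(-2)*20*3)*(-4) - 325)² = (-240*(-4) - 325)² = (960 - 325)² = 635² = 403225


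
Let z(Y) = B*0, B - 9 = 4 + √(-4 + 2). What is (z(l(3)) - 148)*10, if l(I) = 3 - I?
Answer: -1480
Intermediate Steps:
B = 13 + I*√2 (B = 9 + (4 + √(-4 + 2)) = 9 + (4 + √(-2)) = 9 + (4 + I*√2) = 13 + I*√2 ≈ 13.0 + 1.4142*I)
z(Y) = 0 (z(Y) = (13 + I*√2)*0 = 0)
(z(l(3)) - 148)*10 = (0 - 148)*10 = -148*10 = -1480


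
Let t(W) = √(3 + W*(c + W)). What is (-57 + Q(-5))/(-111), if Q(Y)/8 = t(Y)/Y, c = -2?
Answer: 19/37 + 8*√38/555 ≈ 0.60237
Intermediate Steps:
t(W) = √(3 + W*(-2 + W))
Q(Y) = 8*√(3 + Y² - 2*Y)/Y (Q(Y) = 8*(√(3 + Y² - 2*Y)/Y) = 8*√(3 + Y² - 2*Y)/Y)
(-57 + Q(-5))/(-111) = (-57 + 8*√(3 + (-5)² - 2*(-5))/(-5))/(-111) = -(-57 + 8*(-⅕)*√(3 + 25 + 10))/111 = -(-57 + 8*(-⅕)*√38)/111 = -(-57 - 8*√38/5)/111 = 19/37 + 8*√38/555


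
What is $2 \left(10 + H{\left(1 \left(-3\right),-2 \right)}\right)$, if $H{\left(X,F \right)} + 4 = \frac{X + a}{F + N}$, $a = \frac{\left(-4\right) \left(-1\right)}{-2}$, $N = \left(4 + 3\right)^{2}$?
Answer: $\frac{554}{47} \approx 11.787$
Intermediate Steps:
$N = 49$ ($N = 7^{2} = 49$)
$a = -2$ ($a = 4 \left(- \frac{1}{2}\right) = -2$)
$H{\left(X,F \right)} = -4 + \frac{-2 + X}{49 + F}$ ($H{\left(X,F \right)} = -4 + \frac{X - 2}{F + 49} = -4 + \frac{-2 + X}{49 + F}$)
$2 \left(10 + H{\left(1 \left(-3\right),-2 \right)}\right) = 2 \left(10 + \frac{-198 + 1 \left(-3\right) - -8}{49 - 2}\right) = 2 \left(10 + \frac{-198 - 3 + 8}{47}\right) = 2 \left(10 + \frac{1}{47} \left(-193\right)\right) = 2 \left(10 - \frac{193}{47}\right) = 2 \cdot \frac{277}{47} = \frac{554}{47}$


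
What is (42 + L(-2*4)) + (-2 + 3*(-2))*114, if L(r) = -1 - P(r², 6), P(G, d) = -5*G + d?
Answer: -557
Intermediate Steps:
P(G, d) = d - 5*G
L(r) = -7 + 5*r² (L(r) = -1 - (6 - 5*r²) = -1 + (-6 + 5*r²) = -7 + 5*r²)
(42 + L(-2*4)) + (-2 + 3*(-2))*114 = (42 + (-7 + 5*(-2*4)²)) + (-2 + 3*(-2))*114 = (42 + (-7 + 5*(-8)²)) + (-2 - 6)*114 = (42 + (-7 + 5*64)) - 8*114 = (42 + (-7 + 320)) - 912 = (42 + 313) - 912 = 355 - 912 = -557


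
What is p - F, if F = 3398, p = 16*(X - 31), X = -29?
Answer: -4358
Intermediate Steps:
p = -960 (p = 16*(-29 - 31) = 16*(-60) = -960)
p - F = -960 - 1*3398 = -960 - 3398 = -4358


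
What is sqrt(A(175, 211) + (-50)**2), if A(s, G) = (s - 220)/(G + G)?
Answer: sqrt(445191010)/422 ≈ 49.999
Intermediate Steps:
A(s, G) = (-220 + s)/(2*G) (A(s, G) = (-220 + s)/((2*G)) = (-220 + s)*(1/(2*G)) = (-220 + s)/(2*G))
sqrt(A(175, 211) + (-50)**2) = sqrt((1/2)*(-220 + 175)/211 + (-50)**2) = sqrt((1/2)*(1/211)*(-45) + 2500) = sqrt(-45/422 + 2500) = sqrt(1054955/422) = sqrt(445191010)/422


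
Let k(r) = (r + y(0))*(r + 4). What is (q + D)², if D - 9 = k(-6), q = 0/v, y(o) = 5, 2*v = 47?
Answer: 121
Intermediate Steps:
v = 47/2 (v = (½)*47 = 47/2 ≈ 23.500)
q = 0 (q = 0/(47/2) = 0*(2/47) = 0)
k(r) = (4 + r)*(5 + r) (k(r) = (r + 5)*(r + 4) = (5 + r)*(4 + r) = (4 + r)*(5 + r))
D = 11 (D = 9 + (20 + (-6)² + 9*(-6)) = 9 + (20 + 36 - 54) = 9 + 2 = 11)
(q + D)² = (0 + 11)² = 11² = 121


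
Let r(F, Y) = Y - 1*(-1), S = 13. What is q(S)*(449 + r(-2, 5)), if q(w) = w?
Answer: 5915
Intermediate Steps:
r(F, Y) = 1 + Y (r(F, Y) = Y + 1 = 1 + Y)
q(S)*(449 + r(-2, 5)) = 13*(449 + (1 + 5)) = 13*(449 + 6) = 13*455 = 5915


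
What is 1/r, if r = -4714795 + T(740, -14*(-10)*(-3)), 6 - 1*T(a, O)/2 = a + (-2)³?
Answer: -1/4716247 ≈ -2.1203e-7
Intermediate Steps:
T(a, O) = 28 - 2*a (T(a, O) = 12 - 2*(a + (-2)³) = 12 - 2*(a - 8) = 12 - 2*(-8 + a) = 12 + (16 - 2*a) = 28 - 2*a)
r = -4716247 (r = -4714795 + (28 - 2*740) = -4714795 + (28 - 1480) = -4714795 - 1452 = -4716247)
1/r = 1/(-4716247) = -1/4716247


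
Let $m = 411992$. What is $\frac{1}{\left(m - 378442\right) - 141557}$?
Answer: $- \frac{1}{108007} \approx -9.2587 \cdot 10^{-6}$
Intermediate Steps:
$\frac{1}{\left(m - 378442\right) - 141557} = \frac{1}{\left(411992 - 378442\right) - 141557} = \frac{1}{33550 - 141557} = \frac{1}{-108007} = - \frac{1}{108007}$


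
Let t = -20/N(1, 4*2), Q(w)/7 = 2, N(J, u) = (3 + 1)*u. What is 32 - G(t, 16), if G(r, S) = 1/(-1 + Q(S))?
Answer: 415/13 ≈ 31.923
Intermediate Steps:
N(J, u) = 4*u
Q(w) = 14 (Q(w) = 7*2 = 14)
t = -5/8 (t = -20/(4*(4*2)) = -20/(4*8) = -20/32 = -20*1/32 = -5/8 ≈ -0.62500)
G(r, S) = 1/13 (G(r, S) = 1/(-1 + 14) = 1/13)
32 - G(t, 16) = 32 - 1*1/13 = 32 - 1/13 = 415/13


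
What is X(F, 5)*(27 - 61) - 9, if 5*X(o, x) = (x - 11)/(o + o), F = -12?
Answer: -107/10 ≈ -10.700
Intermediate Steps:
X(o, x) = (-11 + x)/(10*o) (X(o, x) = ((x - 11)/(o + o))/5 = ((-11 + x)/((2*o)))/5 = ((-11 + x)*(1/(2*o)))/5 = ((-11 + x)/(2*o))/5 = (-11 + x)/(10*o))
X(F, 5)*(27 - 61) - 9 = ((⅒)*(-11 + 5)/(-12))*(27 - 61) - 9 = ((⅒)*(-1/12)*(-6))*(-34) - 9 = (1/20)*(-34) - 9 = -17/10 - 9 = -107/10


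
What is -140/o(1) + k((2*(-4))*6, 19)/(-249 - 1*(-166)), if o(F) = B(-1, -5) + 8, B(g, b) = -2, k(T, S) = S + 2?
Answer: -5873/249 ≈ -23.586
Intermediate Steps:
k(T, S) = 2 + S
o(F) = 6 (o(F) = -2 + 8 = 6)
-140/o(1) + k((2*(-4))*6, 19)/(-249 - 1*(-166)) = -140/6 + (2 + 19)/(-249 - 1*(-166)) = -140*⅙ + 21/(-249 + 166) = -70/3 + 21/(-83) = -70/3 + 21*(-1/83) = -70/3 - 21/83 = -5873/249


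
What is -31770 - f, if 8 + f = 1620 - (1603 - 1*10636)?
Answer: -42415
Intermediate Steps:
f = 10645 (f = -8 + (1620 - (1603 - 1*10636)) = -8 + (1620 - (1603 - 10636)) = -8 + (1620 - 1*(-9033)) = -8 + (1620 + 9033) = -8 + 10653 = 10645)
-31770 - f = -31770 - 1*10645 = -31770 - 10645 = -42415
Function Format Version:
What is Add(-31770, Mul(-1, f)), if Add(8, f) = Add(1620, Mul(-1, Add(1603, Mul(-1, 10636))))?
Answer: -42415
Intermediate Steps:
f = 10645 (f = Add(-8, Add(1620, Mul(-1, Add(1603, Mul(-1, 10636))))) = Add(-8, Add(1620, Mul(-1, Add(1603, -10636)))) = Add(-8, Add(1620, Mul(-1, -9033))) = Add(-8, Add(1620, 9033)) = Add(-8, 10653) = 10645)
Add(-31770, Mul(-1, f)) = Add(-31770, Mul(-1, 10645)) = Add(-31770, -10645) = -42415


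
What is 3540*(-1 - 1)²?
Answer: 14160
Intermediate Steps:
3540*(-1 - 1)² = 3540*(-2)² = 3540*4 = 14160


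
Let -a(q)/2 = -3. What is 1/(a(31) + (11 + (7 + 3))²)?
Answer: 1/447 ≈ 0.0022371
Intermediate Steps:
a(q) = 6 (a(q) = -2*(-3) = 6)
1/(a(31) + (11 + (7 + 3))²) = 1/(6 + (11 + (7 + 3))²) = 1/(6 + (11 + 10)²) = 1/(6 + 21²) = 1/(6 + 441) = 1/447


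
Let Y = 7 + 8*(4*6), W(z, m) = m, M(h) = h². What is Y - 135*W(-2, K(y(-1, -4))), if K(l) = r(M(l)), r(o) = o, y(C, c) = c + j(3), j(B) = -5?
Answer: -10736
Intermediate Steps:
y(C, c) = -5 + c (y(C, c) = c - 5 = -5 + c)
K(l) = l²
Y = 199 (Y = 7 + 8*24 = 7 + 192 = 199)
Y - 135*W(-2, K(y(-1, -4))) = 199 - 135*(-5 - 4)² = 199 - 135*(-9)² = 199 - 135*81 = 199 - 10935 = -10736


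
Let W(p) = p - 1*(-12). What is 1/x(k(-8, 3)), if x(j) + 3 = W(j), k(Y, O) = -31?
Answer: -1/22 ≈ -0.045455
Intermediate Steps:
W(p) = 12 + p (W(p) = p + 12 = 12 + p)
x(j) = 9 + j (x(j) = -3 + (12 + j) = 9 + j)
1/x(k(-8, 3)) = 1/(9 - 31) = 1/(-22) = -1/22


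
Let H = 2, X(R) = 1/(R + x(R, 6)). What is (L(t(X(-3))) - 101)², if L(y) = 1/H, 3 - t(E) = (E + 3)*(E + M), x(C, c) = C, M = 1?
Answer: 40401/4 ≈ 10100.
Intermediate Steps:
X(R) = 1/(2*R) (X(R) = 1/(R + R) = 1/(2*R))
t(E) = 3 - (1 + E)*(3 + E) (t(E) = 3 - (E + 3)*(E + 1) = 3 - (3 + E)*(1 + E) = 3 - (1 + E)*(3 + E))
L(y) = ½ (L(y) = 1/2 = ½)
(L(t(X(-3))) - 101)² = (½ - 101)² = (-201/2)² = 40401/4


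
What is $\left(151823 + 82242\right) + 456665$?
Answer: $690730$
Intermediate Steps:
$\left(151823 + 82242\right) + 456665 = 234065 + 456665 = 690730$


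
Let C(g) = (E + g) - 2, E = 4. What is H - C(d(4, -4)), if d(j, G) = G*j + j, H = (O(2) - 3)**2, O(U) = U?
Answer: 11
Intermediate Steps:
H = 1 (H = (2 - 3)**2 = (-1)**2 = 1)
d(j, G) = j + G*j
C(g) = 2 + g (C(g) = (4 + g) - 2 = 2 + g)
H - C(d(4, -4)) = 1 - (2 + 4*(1 - 4)) = 1 - (2 + 4*(-3)) = 1 - (2 - 12) = 1 - 1*(-10) = 1 + 10 = 11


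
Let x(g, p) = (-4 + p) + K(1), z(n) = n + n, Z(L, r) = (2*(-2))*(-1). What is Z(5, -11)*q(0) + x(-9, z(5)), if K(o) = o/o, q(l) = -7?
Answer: -21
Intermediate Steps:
Z(L, r) = 4 (Z(L, r) = -4*(-1) = 4)
K(o) = 1
z(n) = 2*n
x(g, p) = -3 + p (x(g, p) = (-4 + p) + 1 = -3 + p)
Z(5, -11)*q(0) + x(-9, z(5)) = 4*(-7) + (-3 + 2*5) = -28 + (-3 + 10) = -28 + 7 = -21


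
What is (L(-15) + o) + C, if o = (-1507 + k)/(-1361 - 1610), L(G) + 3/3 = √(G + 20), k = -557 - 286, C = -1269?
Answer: -3770820/2971 + √5 ≈ -1267.0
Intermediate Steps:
k = -843
L(G) = -1 + √(20 + G) (L(G) = -1 + √(G + 20) = -1 + √(20 + G))
o = 2350/2971 (o = (-1507 - 843)/(-1361 - 1610) = -2350/(-2971) = -2350*(-1/2971) = 2350/2971 ≈ 0.79098)
(L(-15) + o) + C = ((-1 + √(20 - 15)) + 2350/2971) - 1269 = ((-1 + √5) + 2350/2971) - 1269 = (-621/2971 + √5) - 1269 = -3770820/2971 + √5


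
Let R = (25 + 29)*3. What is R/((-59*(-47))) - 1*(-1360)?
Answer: 3771442/2773 ≈ 1360.1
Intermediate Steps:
R = 162 (R = 54*3 = 162)
R/((-59*(-47))) - 1*(-1360) = 162/((-59*(-47))) - 1*(-1360) = 162/2773 + 1360 = 3771442/2773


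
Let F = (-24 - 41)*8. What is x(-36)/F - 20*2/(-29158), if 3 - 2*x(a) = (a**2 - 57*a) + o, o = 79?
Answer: 3121206/947635 ≈ 3.2937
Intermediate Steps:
F = -520 (F = -65*8 = -520)
x(a) = -38 - a**2/2 + 57*a/2 (x(a) = 3/2 - ((a**2 - 57*a) + 79)/2 = 3/2 - (79 + a**2 - 57*a)/2 = 3/2 + (-79/2 - a**2/2 + 57*a/2) = -38 - a**2/2 + 57*a/2)
x(-36)/F - 20*2/(-29158) = (-38 - 1/2*(-36)**2 + (57/2)*(-36))/(-520) - 20*2/(-29158) = (-38 - 1/2*1296 - 1026)*(-1/520) - 40*(-1/29158) = (-38 - 648 - 1026)*(-1/520) + 20/14579 = -1712*(-1/520) + 20/14579 = 214/65 + 20/14579 = 3121206/947635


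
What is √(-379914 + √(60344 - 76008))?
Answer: √(-379914 + 4*I*√979) ≈ 0.1 + 616.37*I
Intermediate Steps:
√(-379914 + √(60344 - 76008)) = √(-379914 + √(-15664)) = √(-379914 + 4*I*√979)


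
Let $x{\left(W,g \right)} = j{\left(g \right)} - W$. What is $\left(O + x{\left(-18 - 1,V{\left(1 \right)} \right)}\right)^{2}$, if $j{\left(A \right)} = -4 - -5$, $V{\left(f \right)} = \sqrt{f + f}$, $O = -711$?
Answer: $477481$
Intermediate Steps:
$V{\left(f \right)} = \sqrt{2} \sqrt{f}$ ($V{\left(f \right)} = \sqrt{2 f} = \sqrt{2} \sqrt{f}$)
$j{\left(A \right)} = 1$ ($j{\left(A \right)} = -4 + 5 = 1$)
$x{\left(W,g \right)} = 1 - W$
$\left(O + x{\left(-18 - 1,V{\left(1 \right)} \right)}\right)^{2} = \left(-711 + \left(1 - \left(-18 - 1\right)\right)\right)^{2} = \left(-711 + \left(1 - -19\right)\right)^{2} = \left(-711 + \left(1 + 19\right)\right)^{2} = \left(-711 + 20\right)^{2} = \left(-691\right)^{2} = 477481$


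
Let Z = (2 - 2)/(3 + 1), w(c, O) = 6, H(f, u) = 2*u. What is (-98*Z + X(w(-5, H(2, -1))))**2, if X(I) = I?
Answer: 36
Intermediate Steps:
Z = 0 (Z = 0/4 = 0*(1/4) = 0)
(-98*Z + X(w(-5, H(2, -1))))**2 = (-98*0 + 6)**2 = (0 + 6)**2 = 6**2 = 36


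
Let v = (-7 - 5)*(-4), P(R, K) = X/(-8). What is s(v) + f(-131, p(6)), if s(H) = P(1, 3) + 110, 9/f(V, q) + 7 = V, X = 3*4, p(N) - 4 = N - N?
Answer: 2494/23 ≈ 108.43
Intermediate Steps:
p(N) = 4 (p(N) = 4 + (N - N) = 4 + 0 = 4)
X = 12
f(V, q) = 9/(-7 + V)
P(R, K) = -3/2 (P(R, K) = 12/(-8) = 12*(-⅛) = -3/2)
v = 48 (v = -12*(-4) = 48)
s(H) = 217/2 (s(H) = -3/2 + 110 = 217/2)
s(v) + f(-131, p(6)) = 217/2 + 9/(-7 - 131) = 217/2 + 9/(-138) = 217/2 + 9*(-1/138) = 217/2 - 3/46 = 2494/23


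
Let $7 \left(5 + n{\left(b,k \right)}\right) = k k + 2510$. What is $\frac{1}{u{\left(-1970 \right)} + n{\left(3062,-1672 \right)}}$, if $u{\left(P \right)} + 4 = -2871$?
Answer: $\frac{7}{2777934} \approx 2.5199 \cdot 10^{-6}$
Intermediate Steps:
$u{\left(P \right)} = -2875$ ($u{\left(P \right)} = -4 - 2871 = -2875$)
$n{\left(b,k \right)} = \frac{2475}{7} + \frac{k^{2}}{7}$ ($n{\left(b,k \right)} = -5 + \frac{k k + 2510}{7} = -5 + \frac{k^{2} + 2510}{7} = -5 + \frac{2510 + k^{2}}{7} = -5 + \left(\frac{2510}{7} + \frac{k^{2}}{7}\right) = \frac{2475}{7} + \frac{k^{2}}{7}$)
$\frac{1}{u{\left(-1970 \right)} + n{\left(3062,-1672 \right)}} = \frac{1}{-2875 + \left(\frac{2475}{7} + \frac{\left(-1672\right)^{2}}{7}\right)} = \frac{1}{-2875 + \left(\frac{2475}{7} + \frac{1}{7} \cdot 2795584\right)} = \frac{1}{-2875 + \left(\frac{2475}{7} + \frac{2795584}{7}\right)} = \frac{1}{-2875 + \frac{2798059}{7}} = \frac{1}{\frac{2777934}{7}} = \frac{7}{2777934}$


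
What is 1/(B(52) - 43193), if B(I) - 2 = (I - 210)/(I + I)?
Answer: -52/2246011 ≈ -2.3152e-5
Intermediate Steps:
B(I) = 2 + (-210 + I)/(2*I) (B(I) = 2 + (I - 210)/(I + I) = 2 + (-210 + I)/((2*I)) = 2 + (-210 + I)*(1/(2*I)) = 2 + (-210 + I)/(2*I))
1/(B(52) - 43193) = 1/((5/2 - 105/52) - 43193) = 1/(25/52 - 43193) = 1/(-2246011/52) = -52/2246011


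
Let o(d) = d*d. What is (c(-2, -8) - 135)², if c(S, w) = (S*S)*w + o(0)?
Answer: 27889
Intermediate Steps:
o(d) = d²
c(S, w) = w*S² (c(S, w) = (S*S)*w + 0² = S²*w + 0 = w*S² + 0 = w*S²)
(c(-2, -8) - 135)² = (-8*(-2)² - 135)² = (-8*4 - 135)² = (-32 - 135)² = (-167)² = 27889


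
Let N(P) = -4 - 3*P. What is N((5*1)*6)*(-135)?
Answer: 12690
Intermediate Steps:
N((5*1)*6)*(-135) = (-4 - 3*5*1*6)*(-135) = (-4 - 15*6)*(-135) = (-4 - 3*30)*(-135) = (-4 - 90)*(-135) = -94*(-135) = 12690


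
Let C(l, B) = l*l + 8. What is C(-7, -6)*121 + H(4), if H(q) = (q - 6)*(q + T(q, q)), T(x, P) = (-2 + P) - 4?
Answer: 6893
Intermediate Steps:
T(x, P) = -6 + P
H(q) = (-6 + q)*(-6 + 2*q) (H(q) = (q - 6)*(q + (-6 + q)) = (-6 + q)*(-6 + 2*q))
C(l, B) = 8 + l² (C(l, B) = l² + 8 = 8 + l²)
C(-7, -6)*121 + H(4) = (8 + (-7)²)*121 + (36 - 18*4 + 2*4²) = (8 + 49)*121 + (36 - 72 + 2*16) = 57*121 + (36 - 72 + 32) = 6897 - 4 = 6893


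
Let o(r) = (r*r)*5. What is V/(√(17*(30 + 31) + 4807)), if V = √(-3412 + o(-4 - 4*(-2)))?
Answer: 7*I*√24837/1461 ≈ 0.75509*I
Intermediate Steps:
o(r) = 5*r² (o(r) = r²*5 = 5*r²)
V = 14*I*√17 (V = √(-3412 + 5*(-4 - 4*(-2))²) = √(-3412 + 5*(-4 + 8)²) = √(-3412 + 5*4²) = √(-3412 + 5*16) = √(-3412 + 80) = √(-3332) = 14*I*√17 ≈ 57.724*I)
V/(√(17*(30 + 31) + 4807)) = (14*I*√17)/(√(17*(30 + 31) + 4807)) = (14*I*√17)/(√(17*61 + 4807)) = (14*I*√17)/(√(1037 + 4807)) = (14*I*√17)/(√5844) = (14*I*√17)/((2*√1461)) = (14*I*√17)*(√1461/2922) = 7*I*√24837/1461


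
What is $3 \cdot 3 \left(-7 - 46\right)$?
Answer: $-477$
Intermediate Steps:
$3 \cdot 3 \left(-7 - 46\right) = 9 \left(-53\right) = -477$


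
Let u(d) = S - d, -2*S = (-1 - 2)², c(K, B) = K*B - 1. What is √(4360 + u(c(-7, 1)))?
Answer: √17454/2 ≈ 66.057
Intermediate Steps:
c(K, B) = -1 + B*K (c(K, B) = B*K - 1 = -1 + B*K)
S = -9/2 (S = -(-1 - 2)²/2 = -½*(-3)² = -½*9 = -9/2 ≈ -4.5000)
u(d) = -9/2 - d
√(4360 + u(c(-7, 1))) = √(4360 + (-9/2 - (-1 + 1*(-7)))) = √(4360 + (-9/2 - (-1 - 7))) = √(4360 + (-9/2 - 1*(-8))) = √(4360 + (-9/2 + 8)) = √(4360 + 7/2) = √(8727/2) = √17454/2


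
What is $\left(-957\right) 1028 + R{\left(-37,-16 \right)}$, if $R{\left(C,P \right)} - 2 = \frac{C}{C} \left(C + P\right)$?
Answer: $-983847$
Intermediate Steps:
$R{\left(C,P \right)} = 2 + C + P$ ($R{\left(C,P \right)} = 2 + \frac{C}{C} \left(C + P\right) = 2 + 1 \left(C + P\right) = 2 + \left(C + P\right) = 2 + C + P$)
$\left(-957\right) 1028 + R{\left(-37,-16 \right)} = \left(-957\right) 1028 - 51 = -983796 - 51 = -983847$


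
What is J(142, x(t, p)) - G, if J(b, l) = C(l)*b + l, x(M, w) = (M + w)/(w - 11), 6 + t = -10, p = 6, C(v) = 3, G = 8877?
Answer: -8449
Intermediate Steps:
t = -16 (t = -6 - 10 = -16)
x(M, w) = (M + w)/(-11 + w)
J(b, l) = l + 3*b (J(b, l) = 3*b + l = l + 3*b)
J(142, x(t, p)) - G = ((-16 + 6)/(-11 + 6) + 3*142) - 1*8877 = (-10/(-5) + 426) - 8877 = (-⅕*(-10) + 426) - 8877 = (2 + 426) - 8877 = 428 - 8877 = -8449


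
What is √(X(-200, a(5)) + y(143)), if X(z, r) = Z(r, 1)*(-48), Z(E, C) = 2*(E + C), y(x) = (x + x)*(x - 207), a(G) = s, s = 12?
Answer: 4*I*√1222 ≈ 139.83*I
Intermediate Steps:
a(G) = 12
y(x) = 2*x*(-207 + x) (y(x) = (2*x)*(-207 + x) = 2*x*(-207 + x))
Z(E, C) = 2*C + 2*E (Z(E, C) = 2*(C + E) = 2*C + 2*E)
X(z, r) = -96 - 96*r (X(z, r) = (2*1 + 2*r)*(-48) = (2 + 2*r)*(-48) = -96 - 96*r)
√(X(-200, a(5)) + y(143)) = √((-96 - 96*12) + 2*143*(-207 + 143)) = √((-96 - 1152) + 2*143*(-64)) = √(-1248 - 18304) = √(-19552) = 4*I*√1222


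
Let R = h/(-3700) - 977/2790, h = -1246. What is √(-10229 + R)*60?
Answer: 4*I*√3027910976933/1147 ≈ 6068.3*I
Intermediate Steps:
R = -3464/258075 (R = -1246/(-3700) - 977/2790 = -1246*(-1/3700) - 977*1/2790 = 623/1850 - 977/2790 = -3464/258075 ≈ -0.013422)
√(-10229 + R)*60 = √(-10229 - 3464/258075)*60 = √(-2639852639/258075)*60 = (I*√3027910976933/17205)*60 = 4*I*√3027910976933/1147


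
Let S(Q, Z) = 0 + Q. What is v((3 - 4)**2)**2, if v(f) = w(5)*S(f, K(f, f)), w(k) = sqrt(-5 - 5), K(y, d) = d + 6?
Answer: -10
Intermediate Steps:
K(y, d) = 6 + d
S(Q, Z) = Q
w(k) = I*sqrt(10) (w(k) = sqrt(-10) = I*sqrt(10))
v(f) = I*f*sqrt(10) (v(f) = (I*sqrt(10))*f = I*f*sqrt(10))
v((3 - 4)**2)**2 = (I*(3 - 4)**2*sqrt(10))**2 = (I*(-1)**2*sqrt(10))**2 = (I*1*sqrt(10))**2 = (I*sqrt(10))**2 = -10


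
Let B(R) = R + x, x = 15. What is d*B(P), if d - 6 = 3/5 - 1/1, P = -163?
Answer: -4144/5 ≈ -828.80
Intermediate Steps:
B(R) = 15 + R (B(R) = R + 15 = 15 + R)
d = 28/5 (d = 6 + (3/5 - 1/1) = 6 + (3*(⅕) - 1*1) = 6 + (⅗ - 1) = 6 - ⅖ = 28/5 ≈ 5.6000)
d*B(P) = 28*(15 - 163)/5 = (28/5)*(-148) = -4144/5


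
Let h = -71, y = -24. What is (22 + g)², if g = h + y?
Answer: 5329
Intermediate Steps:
g = -95 (g = -71 - 24 = -95)
(22 + g)² = (22 - 95)² = (-73)² = 5329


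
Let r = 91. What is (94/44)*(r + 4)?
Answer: 4465/22 ≈ 202.95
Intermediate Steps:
(94/44)*(r + 4) = (94/44)*(91 + 4) = (94*(1/44))*95 = (47/22)*95 = 4465/22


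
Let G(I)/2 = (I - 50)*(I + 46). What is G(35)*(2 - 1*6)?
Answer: 9720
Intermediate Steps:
G(I) = 2*(-50 + I)*(46 + I) (G(I) = 2*((I - 50)*(I + 46)) = 2*((-50 + I)*(46 + I)) = 2*(-50 + I)*(46 + I))
G(35)*(2 - 1*6) = (-4600 - 8*35 + 2*35**2)*(2 - 1*6) = (-4600 - 280 + 2*1225)*(2 - 6) = (-4600 - 280 + 2450)*(-4) = -2430*(-4) = 9720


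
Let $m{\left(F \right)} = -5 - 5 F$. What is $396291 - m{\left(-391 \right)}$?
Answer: $394341$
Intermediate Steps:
$396291 - m{\left(-391 \right)} = 396291 - \left(-5 - -1955\right) = 396291 - \left(-5 + 1955\right) = 396291 - 1950 = 394341$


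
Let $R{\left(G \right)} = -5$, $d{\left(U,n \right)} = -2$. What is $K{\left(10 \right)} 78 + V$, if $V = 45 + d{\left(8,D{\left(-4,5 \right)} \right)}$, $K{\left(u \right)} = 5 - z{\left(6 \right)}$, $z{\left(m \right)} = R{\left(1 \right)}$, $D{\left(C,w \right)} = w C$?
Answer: $823$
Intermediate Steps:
$D{\left(C,w \right)} = C w$
$z{\left(m \right)} = -5$
$K{\left(u \right)} = 10$ ($K{\left(u \right)} = 5 - -5 = 5 + 5 = 10$)
$V = 43$ ($V = 45 - 2 = 43$)
$K{\left(10 \right)} 78 + V = 10 \cdot 78 + 43 = 780 + 43 = 823$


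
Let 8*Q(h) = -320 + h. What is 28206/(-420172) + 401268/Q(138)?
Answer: -48172062795/2731118 ≈ -17638.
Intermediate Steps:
Q(h) = -40 + h/8 (Q(h) = (-320 + h)/8 = -40 + h/8)
28206/(-420172) + 401268/Q(138) = 28206/(-420172) + 401268/(-40 + (1/8)*138) = 28206*(-1/420172) + 401268/(-40 + 69/4) = -14103/210086 + 401268/(-91/4) = -14103/210086 + 401268*(-4/91) = -14103/210086 - 229296/13 = -48172062795/2731118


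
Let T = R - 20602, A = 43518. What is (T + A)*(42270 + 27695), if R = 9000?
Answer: 2233002940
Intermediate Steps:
T = -11602 (T = 9000 - 20602 = -11602)
(T + A)*(42270 + 27695) = (-11602 + 43518)*(42270 + 27695) = 31916*69965 = 2233002940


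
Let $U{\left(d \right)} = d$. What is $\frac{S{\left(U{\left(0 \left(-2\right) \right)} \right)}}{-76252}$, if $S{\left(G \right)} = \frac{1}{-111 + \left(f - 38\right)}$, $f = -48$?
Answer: $\frac{1}{15021644} \approx 6.6571 \cdot 10^{-8}$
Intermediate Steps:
$S{\left(G \right)} = - \frac{1}{197}$ ($S{\left(G \right)} = \frac{1}{-111 - 86} = \frac{1}{-197} = - \frac{1}{197}$)
$\frac{S{\left(U{\left(0 \left(-2\right) \right)} \right)}}{-76252} = - \frac{1}{197 \left(-76252\right)} = \left(- \frac{1}{197}\right) \left(- \frac{1}{76252}\right) = \frac{1}{15021644}$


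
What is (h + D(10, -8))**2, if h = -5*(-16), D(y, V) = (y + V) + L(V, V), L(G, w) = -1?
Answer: 6561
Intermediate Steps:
D(y, V) = -1 + V + y (D(y, V) = (y + V) - 1 = (V + y) - 1 = -1 + V + y)
h = 80
(h + D(10, -8))**2 = (80 + (-1 - 8 + 10))**2 = (80 + 1)**2 = 81**2 = 6561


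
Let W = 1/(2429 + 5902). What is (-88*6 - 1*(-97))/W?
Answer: -3590661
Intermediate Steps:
W = 1/8331 ≈ 0.00012003
(-88*6 - 1*(-97))/W = (-88*6 - 1*(-97))/(1/8331) = (-528 + 97)*8331 = -431*8331 = -3590661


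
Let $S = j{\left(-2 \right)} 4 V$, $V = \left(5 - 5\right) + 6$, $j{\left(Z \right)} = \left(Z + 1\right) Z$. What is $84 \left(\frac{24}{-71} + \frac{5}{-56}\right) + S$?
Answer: $\frac{1719}{142} \approx 12.106$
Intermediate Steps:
$j{\left(Z \right)} = Z \left(1 + Z\right)$ ($j{\left(Z \right)} = \left(1 + Z\right) Z = Z \left(1 + Z\right)$)
$V = 6$ ($V = 0 + 6 = 6$)
$S = 48$ ($S = - 2 \left(1 - 2\right) 4 \cdot 6 = \left(-2\right) \left(-1\right) 4 \cdot 6 = 2 \cdot 4 \cdot 6 = 8 \cdot 6 = 48$)
$84 \left(\frac{24}{-71} + \frac{5}{-56}\right) + S = 84 \left(\frac{24}{-71} + \frac{5}{-56}\right) + 48 = 84 \left(24 \left(- \frac{1}{71}\right) + 5 \left(- \frac{1}{56}\right)\right) + 48 = 84 \left(- \frac{24}{71} - \frac{5}{56}\right) + 48 = 84 \left(- \frac{1699}{3976}\right) + 48 = - \frac{5097}{142} + 48 = \frac{1719}{142}$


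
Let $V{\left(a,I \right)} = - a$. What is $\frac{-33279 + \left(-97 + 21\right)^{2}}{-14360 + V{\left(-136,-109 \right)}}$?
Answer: $\frac{3929}{2032} \approx 1.9336$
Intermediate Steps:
$\frac{-33279 + \left(-97 + 21\right)^{2}}{-14360 + V{\left(-136,-109 \right)}} = \frac{-33279 + \left(-97 + 21\right)^{2}}{-14360 - -136} = \frac{-33279 + \left(-76\right)^{2}}{-14360 + 136} = \frac{-33279 + 5776}{-14224} = \left(-27503\right) \left(- \frac{1}{14224}\right) = \frac{3929}{2032}$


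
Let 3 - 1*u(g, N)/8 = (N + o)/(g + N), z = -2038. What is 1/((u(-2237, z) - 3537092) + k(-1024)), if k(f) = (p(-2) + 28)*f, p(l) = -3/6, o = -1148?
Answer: -475/1693486132 ≈ -2.8049e-7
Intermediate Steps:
p(l) = -½ (p(l) = -3*⅙ = -½)
u(g, N) = 24 - 8*(-1148 + N)/(N + g) (u(g, N) = 24 - 8*(N - 1148)/(g + N) = 24 - 8*(-1148 + N)/(N + g))
k(f) = 55*f/2 (k(f) = (-½ + 28)*f = 55*f/2)
1/((u(-2237, z) - 3537092) + k(-1024)) = 1/((8*(1148 + 2*(-2038) + 3*(-2237))/(-2038 - 2237) - 3537092) + (55/2)*(-1024)) = 1/((8*(1148 - 4076 - 6711)/(-4275) - 3537092) - 28160) = 1/((8*(-1/4275)*(-9639) - 3537092) - 28160) = 1/((8568/475 - 3537092) - 28160) = 1/(-1680110132/475 - 28160) = 1/(-1693486132/475) = -475/1693486132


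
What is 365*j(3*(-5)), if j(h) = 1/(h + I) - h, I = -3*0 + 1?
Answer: 76285/14 ≈ 5448.9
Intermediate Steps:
I = 1 (I = 0 + 1 = 1)
j(h) = 1/(1 + h) - h (j(h) = 1/(h + 1) - h = 1/(1 + h) - h)
365*j(3*(-5)) = 365*((1 - 3*(-5) - (3*(-5))²)/(1 + 3*(-5))) = 365*((1 - 1*(-15) - 1*(-15)²)/(1 - 15)) = 365*((1 + 15 - 1*225)/(-14)) = 365*(-(1 + 15 - 225)/14) = 365*(-1/14*(-209)) = 365*(209/14) = 76285/14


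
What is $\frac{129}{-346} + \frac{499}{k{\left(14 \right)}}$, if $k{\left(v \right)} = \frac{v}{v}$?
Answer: $\frac{172525}{346} \approx 498.63$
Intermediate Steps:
$k{\left(v \right)} = 1$
$\frac{129}{-346} + \frac{499}{k{\left(14 \right)}} = \frac{129}{-346} + \frac{499}{1} = 129 \left(- \frac{1}{346}\right) + 499 \cdot 1 = - \frac{129}{346} + 499 = \frac{172525}{346}$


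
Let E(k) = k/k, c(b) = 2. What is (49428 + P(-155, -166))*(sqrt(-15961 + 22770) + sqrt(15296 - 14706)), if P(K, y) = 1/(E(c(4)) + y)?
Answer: 8155619*sqrt(590)/165 + 8155619*sqrt(6809)/165 ≈ 5.2792e+6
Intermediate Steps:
E(k) = 1
P(K, y) = 1/(1 + y)
(49428 + P(-155, -166))*(sqrt(-15961 + 22770) + sqrt(15296 - 14706)) = (49428 + 1/(1 - 166))*(sqrt(-15961 + 22770) + sqrt(15296 - 14706)) = (49428 + 1/(-165))*(sqrt(6809) + sqrt(590)) = (49428 - 1/165)*(sqrt(590) + sqrt(6809)) = 8155619*(sqrt(590) + sqrt(6809))/165 = 8155619*sqrt(590)/165 + 8155619*sqrt(6809)/165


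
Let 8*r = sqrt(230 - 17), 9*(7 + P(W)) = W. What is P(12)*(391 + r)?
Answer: -6647/3 - 17*sqrt(213)/24 ≈ -2226.0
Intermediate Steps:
P(W) = -7 + W/9
r = sqrt(213)/8 (r = sqrt(230 - 17)/8 = sqrt(213)/8 ≈ 1.8243)
P(12)*(391 + r) = (-7 + (1/9)*12)*(391 + sqrt(213)/8) = (-7 + 4/3)*(391 + sqrt(213)/8) = -17*(391 + sqrt(213)/8)/3 = -6647/3 - 17*sqrt(213)/24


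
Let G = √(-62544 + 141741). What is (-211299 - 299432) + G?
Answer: -510731 + √79197 ≈ -5.1045e+5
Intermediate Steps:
G = √79197 ≈ 281.42
(-211299 - 299432) + G = (-211299 - 299432) + √79197 = -510731 + √79197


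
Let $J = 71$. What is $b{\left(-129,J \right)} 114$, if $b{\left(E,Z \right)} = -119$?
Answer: $-13566$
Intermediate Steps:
$b{\left(-129,J \right)} 114 = \left(-119\right) 114 = -13566$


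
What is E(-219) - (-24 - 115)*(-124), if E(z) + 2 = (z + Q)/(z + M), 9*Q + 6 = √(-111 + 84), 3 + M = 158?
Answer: -3309037/192 - I*√3/192 ≈ -17235.0 - 0.0090211*I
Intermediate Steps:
M = 155 (M = -3 + 158 = 155)
Q = -⅔ + I*√3/3 (Q = -⅔ + √(-111 + 84)/9 = -⅔ + √(-27)/9 = -⅔ + (3*I*√3)/9 = -⅔ + I*√3/3 ≈ -0.66667 + 0.57735*I)
E(z) = -2 + (-⅔ + z + I*√3/3)/(155 + z) (E(z) = -2 + (z + (-⅔ + I*√3/3))/(z + 155) = -2 + (-⅔ + z + I*√3/3)/(155 + z))
E(-219) - (-24 - 115)*(-124) = (-932 - 3*(-219) + I*√3)/(3*(155 - 219)) - (-24 - 115)*(-124) = (⅓)*(-932 + 657 + I*√3)/(-64) - (-139)*(-124) = (⅓)*(-1/64)*(-275 + I*√3) - 1*17236 = (275/192 - I*√3/192) - 17236 = -3309037/192 - I*√3/192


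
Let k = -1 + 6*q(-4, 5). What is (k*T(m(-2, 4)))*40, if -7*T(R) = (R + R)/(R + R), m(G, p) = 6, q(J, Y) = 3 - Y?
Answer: 520/7 ≈ 74.286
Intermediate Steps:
T(R) = -⅐ (T(R) = -(R + R)/(7*(R + R)) = -2*R/(7*(2*R)) = -2*R*1/(2*R)/7 = -⅐*1 = -⅐)
k = -13 (k = -1 + 6*(3 - 1*5) = -1 + 6*(3 - 5) = -1 + 6*(-2) = -1 - 12 = -13)
(k*T(m(-2, 4)))*40 = -13*(-⅐)*40 = (13/7)*40 = 520/7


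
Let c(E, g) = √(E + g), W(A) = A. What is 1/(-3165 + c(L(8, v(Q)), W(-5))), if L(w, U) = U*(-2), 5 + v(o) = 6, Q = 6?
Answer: -3165/10017232 - I*√7/10017232 ≈ -0.00031596 - 2.6412e-7*I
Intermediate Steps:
v(o) = 1 (v(o) = -5 + 6 = 1)
L(w, U) = -2*U
1/(-3165 + c(L(8, v(Q)), W(-5))) = 1/(-3165 + √(-2*1 - 5)) = 1/(-3165 + √(-2 - 5)) = 1/(-3165 + √(-7)) = 1/(-3165 + I*√7)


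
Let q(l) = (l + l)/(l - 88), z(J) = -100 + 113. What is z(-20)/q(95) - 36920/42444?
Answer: -788099/2016090 ≈ -0.39090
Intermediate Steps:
z(J) = 13
q(l) = 2*l/(-88 + l) (q(l) = (2*l)/(-88 + l) = 2*l/(-88 + l))
z(-20)/q(95) - 36920/42444 = 13/((2*95/(-88 + 95))) - 36920/42444 = 13/((2*95/7)) - 36920*1/42444 = 13/((2*95*(⅐))) - 9230/10611 = 13/(190/7) - 9230/10611 = 13*(7/190) - 9230/10611 = 91/190 - 9230/10611 = -788099/2016090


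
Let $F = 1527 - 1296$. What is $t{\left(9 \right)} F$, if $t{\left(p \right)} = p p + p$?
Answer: $20790$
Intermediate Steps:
$t{\left(p \right)} = p + p^{2}$ ($t{\left(p \right)} = p^{2} + p = p + p^{2}$)
$F = 231$
$t{\left(9 \right)} F = 9 \left(1 + 9\right) 231 = 9 \cdot 10 \cdot 231 = 90 \cdot 231 = 20790$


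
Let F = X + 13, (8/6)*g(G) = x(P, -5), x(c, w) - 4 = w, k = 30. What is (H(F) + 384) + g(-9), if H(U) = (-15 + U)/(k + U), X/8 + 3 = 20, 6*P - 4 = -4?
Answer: 274943/716 ≈ 384.00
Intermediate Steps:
P = 0 (P = ⅔ + (⅙)*(-4) = ⅔ - ⅔ = 0)
X = 136 (X = -24 + 8*20 = -24 + 160 = 136)
x(c, w) = 4 + w
g(G) = -¾ (g(G) = 3*(4 - 5)/4 = (¾)*(-1) = -¾)
F = 149 (F = 136 + 13 = 149)
H(U) = (-15 + U)/(30 + U)
(H(F) + 384) + g(-9) = ((-15 + 149)/(30 + 149) + 384) - ¾ = (134/179 + 384) - ¾ = 68870/179 - ¾ = 274943/716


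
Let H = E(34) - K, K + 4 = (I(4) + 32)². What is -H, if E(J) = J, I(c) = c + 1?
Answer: 1331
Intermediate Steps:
I(c) = 1 + c
K = 1365 (K = -4 + ((1 + 4) + 32)² = -4 + (5 + 32)² = -4 + 37² = -4 + 1369 = 1365)
H = -1331 (H = 34 - 1*1365 = 34 - 1365 = -1331)
-H = -1*(-1331) = 1331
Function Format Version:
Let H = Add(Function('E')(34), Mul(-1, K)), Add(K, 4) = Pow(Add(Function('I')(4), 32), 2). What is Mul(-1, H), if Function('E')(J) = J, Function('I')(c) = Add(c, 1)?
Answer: 1331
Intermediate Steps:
Function('I')(c) = Add(1, c)
K = 1365 (K = Add(-4, Pow(Add(Add(1, 4), 32), 2)) = Add(-4, Pow(Add(5, 32), 2)) = Add(-4, Pow(37, 2)) = Add(-4, 1369) = 1365)
H = -1331 (H = Add(34, Mul(-1, 1365)) = Add(34, -1365) = -1331)
Mul(-1, H) = Mul(-1, -1331) = 1331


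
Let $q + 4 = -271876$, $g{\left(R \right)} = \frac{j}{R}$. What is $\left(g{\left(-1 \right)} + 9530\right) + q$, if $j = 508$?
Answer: $-262858$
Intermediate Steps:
$g{\left(R \right)} = \frac{508}{R}$
$q = -271880$ ($q = -4 - 271876 = -271880$)
$\left(g{\left(-1 \right)} + 9530\right) + q = \left(\frac{508}{-1} + 9530\right) - 271880 = \left(508 \left(-1\right) + 9530\right) - 271880 = \left(-508 + 9530\right) - 271880 = 9022 - 271880 = -262858$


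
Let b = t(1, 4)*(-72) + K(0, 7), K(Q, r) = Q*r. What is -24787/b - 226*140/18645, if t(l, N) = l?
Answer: 271313/792 ≈ 342.57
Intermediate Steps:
b = -72 (b = 1*(-72) + 0*7 = -72 + 0 = -72)
-24787/b - 226*140/18645 = -24787/(-72) - 226*140/18645 = -24787*(-1/72) - 31640*1/18645 = 24787/72 - 56/33 = 271313/792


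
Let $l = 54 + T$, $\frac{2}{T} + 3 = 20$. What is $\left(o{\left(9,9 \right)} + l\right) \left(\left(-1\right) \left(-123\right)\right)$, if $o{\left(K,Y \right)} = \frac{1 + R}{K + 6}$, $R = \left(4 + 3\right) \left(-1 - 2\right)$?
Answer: $\frac{110372}{17} \approx 6492.5$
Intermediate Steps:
$T = \frac{2}{17}$ ($T = \frac{2}{-3 + 20} = \frac{2}{17} \approx 0.11765$)
$R = -21$ ($R = 7 \left(-3\right) = -21$)
$l = \frac{920}{17}$ ($l = 54 + \frac{2}{17} = \frac{920}{17} \approx 54.118$)
$o{\left(K,Y \right)} = - \frac{20}{6 + K}$ ($o{\left(K,Y \right)} = \frac{1 - 21}{K + 6} = - \frac{20}{6 + K}$)
$\left(o{\left(9,9 \right)} + l\right) \left(\left(-1\right) \left(-123\right)\right) = \left(- \frac{20}{6 + 9} + \frac{920}{17}\right) \left(\left(-1\right) \left(-123\right)\right) = \left(- \frac{20}{15} + \frac{920}{17}\right) 123 = \left(\left(-20\right) \frac{1}{15} + \frac{920}{17}\right) 123 = \left(- \frac{4}{3} + \frac{920}{17}\right) 123 = \frac{2692}{51} \cdot 123 = \frac{110372}{17}$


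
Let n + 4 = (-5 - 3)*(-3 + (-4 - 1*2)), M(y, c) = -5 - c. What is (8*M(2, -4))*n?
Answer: -544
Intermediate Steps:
n = 68 (n = -4 + (-5 - 3)*(-3 + (-4 - 1*2)) = -4 - 8*(-3 + (-4 - 2)) = -4 - 8*(-3 - 6) = -4 - 8*(-9) = -4 + 72 = 68)
(8*M(2, -4))*n = (8*(-5 - 1*(-4)))*68 = (8*(-5 + 4))*68 = (8*(-1))*68 = -8*68 = -544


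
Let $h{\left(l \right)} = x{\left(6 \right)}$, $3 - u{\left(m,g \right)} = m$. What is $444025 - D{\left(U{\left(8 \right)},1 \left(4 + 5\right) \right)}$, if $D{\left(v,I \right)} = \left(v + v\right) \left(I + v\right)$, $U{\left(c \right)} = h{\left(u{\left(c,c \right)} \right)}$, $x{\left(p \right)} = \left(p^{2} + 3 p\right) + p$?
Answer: $435745$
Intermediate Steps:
$u{\left(m,g \right)} = 3 - m$
$x{\left(p \right)} = p^{2} + 4 p$
$h{\left(l \right)} = 60$ ($h{\left(l \right)} = 6 \left(4 + 6\right) = 6 \cdot 10 = 60$)
$U{\left(c \right)} = 60$
$D{\left(v,I \right)} = 2 v \left(I + v\right)$
$444025 - D{\left(U{\left(8 \right)},1 \left(4 + 5\right) \right)} = 444025 - 2 \cdot 60 \left(1 \left(4 + 5\right) + 60\right) = 444025 - 2 \cdot 60 \left(1 \cdot 9 + 60\right) = 444025 - 2 \cdot 60 \left(9 + 60\right) = 444025 - 2 \cdot 60 \cdot 69 = 444025 - 8280 = 435745$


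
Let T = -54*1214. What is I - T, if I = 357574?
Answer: 423130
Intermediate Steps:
T = -65556
I - T = 357574 - 1*(-65556) = 357574 + 65556 = 423130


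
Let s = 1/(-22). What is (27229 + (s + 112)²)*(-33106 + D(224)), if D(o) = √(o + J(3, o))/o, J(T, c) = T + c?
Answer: -318565878365/242 + 2749315*√451/15488 ≈ -1.3164e+9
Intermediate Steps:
s = -1/22 ≈ -0.045455
D(o) = √(3 + 2*o)/o (D(o) = √(o + (3 + o))/o = √(3 + 2*o)/o)
(27229 + (s + 112)²)*(-33106 + D(224)) = (27229 + (-1/22 + 112)²)*(-33106 + √(3 + 2*224)/224) = (27229 + (2463/22)²)*(-33106 + √(3 + 448)/224) = (27229 + 6066369/484)*(-33106 + √451/224) = 19245205*(-33106 + √451/224)/484 = -318565878365/242 + 2749315*√451/15488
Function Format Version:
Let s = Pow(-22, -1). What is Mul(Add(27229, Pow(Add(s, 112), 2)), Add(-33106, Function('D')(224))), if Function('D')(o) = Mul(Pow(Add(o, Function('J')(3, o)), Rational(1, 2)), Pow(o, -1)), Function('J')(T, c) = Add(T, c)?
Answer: Add(Rational(-318565878365, 242), Mul(Rational(2749315, 15488), Pow(451, Rational(1, 2)))) ≈ -1.3164e+9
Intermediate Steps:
s = Rational(-1, 22) ≈ -0.045455
Function('D')(o) = Mul(Pow(o, -1), Pow(Add(3, Mul(2, o)), Rational(1, 2))) (Function('D')(o) = Mul(Pow(Add(o, Add(3, o)), Rational(1, 2)), Pow(o, -1)) = Mul(Pow(Add(3, Mul(2, o)), Rational(1, 2)), Pow(o, -1)) = Mul(Pow(o, -1), Pow(Add(3, Mul(2, o)), Rational(1, 2))))
Mul(Add(27229, Pow(Add(s, 112), 2)), Add(-33106, Function('D')(224))) = Mul(Add(27229, Pow(Add(Rational(-1, 22), 112), 2)), Add(-33106, Mul(Pow(224, -1), Pow(Add(3, Mul(2, 224)), Rational(1, 2))))) = Mul(Add(27229, Pow(Rational(2463, 22), 2)), Add(-33106, Mul(Rational(1, 224), Pow(Add(3, 448), Rational(1, 2))))) = Mul(Add(27229, Rational(6066369, 484)), Add(-33106, Mul(Rational(1, 224), Pow(451, Rational(1, 2))))) = Mul(Rational(19245205, 484), Add(-33106, Mul(Rational(1, 224), Pow(451, Rational(1, 2))))) = Add(Rational(-318565878365, 242), Mul(Rational(2749315, 15488), Pow(451, Rational(1, 2))))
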